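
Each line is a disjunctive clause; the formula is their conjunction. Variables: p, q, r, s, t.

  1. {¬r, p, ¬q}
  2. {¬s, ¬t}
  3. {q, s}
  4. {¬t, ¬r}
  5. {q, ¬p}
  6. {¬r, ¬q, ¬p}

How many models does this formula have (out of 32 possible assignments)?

8

Case analysis on q and p:
  q=T, p=T: remaining (r,s,t) ∈ {(F,F,F); (F,F,T); (F,T,F)} — 3.
  q=T, p=F: remaining (r,s,t) ∈ {(F,F,F); (F,F,T); (F,T,F)} — 3.
  q=F, p=T: a clause becomes empty — 0.
  q=F, p=F: remaining (r,s,t) ∈ {(F,T,F); (T,T,F)} — 2.
Total: 3 + 3 + 0 + 2 = 8.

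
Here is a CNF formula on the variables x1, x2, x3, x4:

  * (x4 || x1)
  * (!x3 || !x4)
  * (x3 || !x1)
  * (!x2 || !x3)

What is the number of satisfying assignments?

3

The models are:
  x1=F x2=F x3=F x4=T
  x1=F x2=T x3=F x4=T
  x1=T x2=F x3=T x4=F
That's 3 in total.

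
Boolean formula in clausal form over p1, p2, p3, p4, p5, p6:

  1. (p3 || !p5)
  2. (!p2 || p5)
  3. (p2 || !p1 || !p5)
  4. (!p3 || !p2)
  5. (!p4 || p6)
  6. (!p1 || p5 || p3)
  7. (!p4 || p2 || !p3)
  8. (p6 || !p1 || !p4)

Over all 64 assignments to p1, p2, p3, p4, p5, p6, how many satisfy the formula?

9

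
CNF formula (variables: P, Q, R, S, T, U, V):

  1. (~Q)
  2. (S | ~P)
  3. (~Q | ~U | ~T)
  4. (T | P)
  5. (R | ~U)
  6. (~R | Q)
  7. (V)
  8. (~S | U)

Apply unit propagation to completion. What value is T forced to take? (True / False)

True

Unit clause (~Q) sets Q = False.
(~R | Q): since Q = False, the clause reduces to (~R). R = False.
From (~U | R) and R = False: U = False.
(V) stands alone — V = True.
From (U | ~S) and U = False: S = False.
(~P | S): since S = False, the clause reduces to (~P). P = False.
From (T | P) and P = False: T = True.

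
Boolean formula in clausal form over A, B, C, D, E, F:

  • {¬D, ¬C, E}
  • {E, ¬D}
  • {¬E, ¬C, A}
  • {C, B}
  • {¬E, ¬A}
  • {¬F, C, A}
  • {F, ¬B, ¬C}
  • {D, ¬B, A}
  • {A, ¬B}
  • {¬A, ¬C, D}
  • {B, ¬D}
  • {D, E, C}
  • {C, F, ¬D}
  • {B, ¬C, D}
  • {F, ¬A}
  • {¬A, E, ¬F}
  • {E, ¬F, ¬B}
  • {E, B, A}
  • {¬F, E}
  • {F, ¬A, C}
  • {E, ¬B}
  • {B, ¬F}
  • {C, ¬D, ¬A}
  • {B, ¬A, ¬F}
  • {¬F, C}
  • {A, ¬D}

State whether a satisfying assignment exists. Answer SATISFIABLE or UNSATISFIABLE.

UNSATISFIABLE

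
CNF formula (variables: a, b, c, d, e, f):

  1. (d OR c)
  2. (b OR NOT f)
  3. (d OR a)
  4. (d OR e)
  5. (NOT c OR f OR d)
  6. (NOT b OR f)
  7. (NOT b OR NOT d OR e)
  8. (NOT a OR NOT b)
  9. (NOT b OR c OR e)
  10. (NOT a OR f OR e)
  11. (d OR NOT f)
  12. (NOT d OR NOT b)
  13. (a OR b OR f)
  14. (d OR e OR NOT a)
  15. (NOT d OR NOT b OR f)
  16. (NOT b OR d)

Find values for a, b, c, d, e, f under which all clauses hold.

Pure literal: e appears only positively; assign e = True.
Branch on a: take a = True.
  then b is forced to False.
  then f is forced to False.
Try c = True.
  then d is forced to True.

a = T, b = F, c = T, d = T, e = T, f = F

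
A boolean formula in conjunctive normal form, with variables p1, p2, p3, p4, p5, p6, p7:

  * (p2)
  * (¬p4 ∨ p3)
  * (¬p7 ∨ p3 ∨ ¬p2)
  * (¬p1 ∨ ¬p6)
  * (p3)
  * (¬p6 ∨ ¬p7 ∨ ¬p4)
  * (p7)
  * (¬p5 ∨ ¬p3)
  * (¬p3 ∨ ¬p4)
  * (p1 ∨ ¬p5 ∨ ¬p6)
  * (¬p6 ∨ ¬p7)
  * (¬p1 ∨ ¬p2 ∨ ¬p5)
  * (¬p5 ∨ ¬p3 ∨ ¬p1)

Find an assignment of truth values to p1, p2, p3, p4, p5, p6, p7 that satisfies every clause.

p1=0, p2=1, p3=1, p4=0, p5=0, p6=0, p7=1

Check each clause:
  1. (p2) — p2 is true.
  2. (¬p4 ∨ p3) — p3 is true.
  3. (¬p2 ∨ ¬p7 ∨ p3) — p3 is true.
  4. (¬p1 ∨ ¬p6) — ¬p6 is true.
  5. (p3) — p3 is true.
  6. (¬p6 ∨ ¬p4 ∨ ¬p7) — ¬p6 is true.
  7. (p7) — p7 is true.
  8. (¬p3 ∨ ¬p5) — ¬p5 is true.
  9. (¬p3 ∨ ¬p4) — ¬p4 is true.
  10. (¬p5 ∨ ¬p6 ∨ p1) — ¬p6 is true.
  11. (¬p7 ∨ ¬p6) — ¬p6 is true.
  12. (¬p1 ∨ ¬p5 ∨ ¬p2) — ¬p5 is true.
  13. (¬p3 ∨ ¬p1 ∨ ¬p5) — ¬p5 is true.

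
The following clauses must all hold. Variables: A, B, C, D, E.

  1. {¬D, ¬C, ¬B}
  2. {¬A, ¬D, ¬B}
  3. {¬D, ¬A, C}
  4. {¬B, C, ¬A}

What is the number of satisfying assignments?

Case analysis on A and B:
  A=1, B=1: remaining (C,D,E) ∈ {(1,0,0); (1,0,1)} — 2.
  A=1, B=0: E free; 3 ways for (C,D) × 2^1 = 6.
  A=0, B=1: E free; 3 ways for (C,D) × 2^1 = 6.
  A=0, B=0: C, D, E free → 2^3 = 8.
Total: 2 + 6 + 6 + 8 = 22.

22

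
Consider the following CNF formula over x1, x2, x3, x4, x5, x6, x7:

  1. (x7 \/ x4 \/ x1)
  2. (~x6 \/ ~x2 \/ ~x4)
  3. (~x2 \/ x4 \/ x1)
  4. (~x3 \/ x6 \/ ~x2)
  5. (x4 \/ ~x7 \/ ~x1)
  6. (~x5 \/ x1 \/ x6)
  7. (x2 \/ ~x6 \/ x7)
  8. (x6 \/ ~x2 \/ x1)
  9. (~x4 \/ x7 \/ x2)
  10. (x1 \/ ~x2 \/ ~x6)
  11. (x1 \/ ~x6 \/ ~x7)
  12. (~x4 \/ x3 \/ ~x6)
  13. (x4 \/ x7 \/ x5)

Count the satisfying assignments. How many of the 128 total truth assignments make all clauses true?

Split on x6, then x1.
  x6=T, x1=T: remaining (x2,x3,x4,x5,x7) ∈ {(F,T,T,F,T); (F,T,T,T,T); (T,F,F,T,F); (T,T,F,T,F)} — 4.
  x6=T, x1=F: a clause becomes empty — 0.
  x6=F, x1=T: 11 of the 32 assignments to (x2,x3,x4,x5,x7) work.
  x6=F, x1=F: remaining (x2,x3,x4,x5,x7) ∈ {(F,F,F,F,T); (F,F,T,F,T); (F,T,F,F,T); (F,T,T,F,T)} — 4.
Total: 4 + 0 + 11 + 4 = 19.

19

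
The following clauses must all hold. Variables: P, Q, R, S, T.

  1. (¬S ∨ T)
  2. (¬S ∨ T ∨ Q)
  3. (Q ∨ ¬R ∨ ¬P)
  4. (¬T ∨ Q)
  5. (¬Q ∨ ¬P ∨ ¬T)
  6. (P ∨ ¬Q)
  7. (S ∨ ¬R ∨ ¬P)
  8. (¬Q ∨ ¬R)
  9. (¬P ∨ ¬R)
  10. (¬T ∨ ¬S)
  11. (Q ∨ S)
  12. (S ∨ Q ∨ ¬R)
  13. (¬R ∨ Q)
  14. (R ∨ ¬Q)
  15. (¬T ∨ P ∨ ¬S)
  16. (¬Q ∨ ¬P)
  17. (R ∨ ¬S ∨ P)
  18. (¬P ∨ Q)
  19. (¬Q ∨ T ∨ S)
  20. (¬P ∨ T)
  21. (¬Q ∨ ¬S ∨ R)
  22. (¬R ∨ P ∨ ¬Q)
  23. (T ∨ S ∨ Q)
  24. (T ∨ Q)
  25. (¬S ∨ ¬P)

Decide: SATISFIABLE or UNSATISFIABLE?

Q = True:
  propagation gives P=True; an empty clause results — contradiction.
Q = False:
  propagation gives T=False; an empty clause results — contradiction.
Every branch closes, so no satisfying assignment exists.

UNSATISFIABLE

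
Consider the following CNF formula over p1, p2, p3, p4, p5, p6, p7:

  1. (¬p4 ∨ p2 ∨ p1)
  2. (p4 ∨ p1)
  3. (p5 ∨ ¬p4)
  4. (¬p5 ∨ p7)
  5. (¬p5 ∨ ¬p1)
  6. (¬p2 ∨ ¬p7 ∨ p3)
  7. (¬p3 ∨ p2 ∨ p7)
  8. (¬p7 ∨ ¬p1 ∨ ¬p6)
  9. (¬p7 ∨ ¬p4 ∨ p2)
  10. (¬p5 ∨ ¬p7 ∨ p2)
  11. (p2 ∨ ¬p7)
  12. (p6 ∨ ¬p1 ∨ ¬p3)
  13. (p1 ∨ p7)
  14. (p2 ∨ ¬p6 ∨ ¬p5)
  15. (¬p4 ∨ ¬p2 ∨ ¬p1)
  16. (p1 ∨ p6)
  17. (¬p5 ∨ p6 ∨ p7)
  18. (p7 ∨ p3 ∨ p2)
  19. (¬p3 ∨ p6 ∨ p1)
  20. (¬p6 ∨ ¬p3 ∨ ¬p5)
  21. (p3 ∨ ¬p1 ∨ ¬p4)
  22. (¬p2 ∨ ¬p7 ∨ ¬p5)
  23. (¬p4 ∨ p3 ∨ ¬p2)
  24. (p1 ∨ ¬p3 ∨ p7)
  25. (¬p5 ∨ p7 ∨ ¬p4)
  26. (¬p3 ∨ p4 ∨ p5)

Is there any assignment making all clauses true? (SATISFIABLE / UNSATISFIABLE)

Set p1 = True and propagate.
  then p5 is forced to False.
  then p4 is forced to False.
  then p3 is forced to False.
Try p2 = True.
  then p7 is forced to False.
p6 is now unconstrained; take p6 = False.
So p1=True, p2=True, p3=False, p4=False, p5=False, p6=False, p7=False is a satisfying assignment.

SATISFIABLE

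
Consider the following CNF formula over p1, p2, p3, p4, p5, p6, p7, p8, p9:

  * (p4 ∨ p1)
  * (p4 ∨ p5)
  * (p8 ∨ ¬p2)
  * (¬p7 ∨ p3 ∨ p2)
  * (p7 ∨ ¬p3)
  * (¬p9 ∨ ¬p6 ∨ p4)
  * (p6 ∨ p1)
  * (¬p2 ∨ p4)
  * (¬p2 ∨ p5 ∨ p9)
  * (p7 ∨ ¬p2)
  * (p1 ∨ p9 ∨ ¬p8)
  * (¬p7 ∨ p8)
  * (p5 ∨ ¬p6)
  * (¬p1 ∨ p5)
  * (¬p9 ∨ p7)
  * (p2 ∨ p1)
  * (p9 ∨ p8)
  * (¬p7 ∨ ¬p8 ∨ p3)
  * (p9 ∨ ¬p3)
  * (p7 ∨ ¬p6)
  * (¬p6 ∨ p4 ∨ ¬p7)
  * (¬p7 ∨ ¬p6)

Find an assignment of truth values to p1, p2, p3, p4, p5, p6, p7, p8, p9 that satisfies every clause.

p1=True, p2=True, p3=True, p4=True, p5=True, p6=False, p7=True, p8=True, p9=True

p4 occurs only positively in the remaining clauses — set p4 = True.
Pure literal: p5 appears only positively; assign p5 = True.
Set p1 = True and propagate.
Set p2 = True and propagate.
  then p8 is forced to True.
  then p7 is forced to True.
  then p3 is forced to True.
  then p9 is forced to True.
  then p6 is forced to False.
Every clause has at least one true literal under this assignment.
Check each clause:
  1. (p4 ∨ p1) — p1 is true.
  2. (p5 ∨ p4) — p4 is true.
  3. (p8 ∨ ¬p2) — p8 is true.
  4. (p2 ∨ ¬p7 ∨ p3) — p2 is true.
  5. (p7 ∨ ¬p3) — p7 is true.
  6. (¬p6 ∨ p4 ∨ ¬p9) — ¬p6 is true.
  7. (p1 ∨ p6) — p1 is true.
  8. (¬p2 ∨ p4) — p4 is true.
  9. (p9 ∨ ¬p2 ∨ p5) — p9 is true.
  10. (p7 ∨ ¬p2) — p7 is true.
  11. (p1 ∨ ¬p8 ∨ p9) — p9 is true.
  12. (p8 ∨ ¬p7) — p8 is true.
  13. (¬p6 ∨ p5) — ¬p6 is true.
  14. (p5 ∨ ¬p1) — p5 is true.
  15. (¬p9 ∨ p7) — p7 is true.
  16. (p2 ∨ p1) — p1 is true.
  17. (p8 ∨ p9) — p8 is true.
  18. (¬p8 ∨ ¬p7 ∨ p3) — p3 is true.
  19. (¬p3 ∨ p9) — p9 is true.
  20. (p7 ∨ ¬p6) — ¬p6 is true.
  21. (¬p6 ∨ p4 ∨ ¬p7) — ¬p6 is true.
  22. (¬p6 ∨ ¬p7) — ¬p6 is true.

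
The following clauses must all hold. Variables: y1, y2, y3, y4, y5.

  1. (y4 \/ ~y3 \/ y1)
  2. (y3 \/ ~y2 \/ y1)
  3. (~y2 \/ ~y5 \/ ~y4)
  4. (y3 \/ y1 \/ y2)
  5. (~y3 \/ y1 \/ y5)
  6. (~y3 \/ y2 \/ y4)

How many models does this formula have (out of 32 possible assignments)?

Case analysis on y3 and y1:
  y3=T, y1=T: 5 of the 8 assignments to (y2,y4,y5) work.
  y3=T, y1=F: remaining (y2,y4,y5) ∈ {(F,T,T)} — 1.
  y3=F, y1=T: 7 of the 8 assignments to (y2,y4,y5) work.
  y3=F, y1=F: a clause becomes empty — 0.
Total: 5 + 1 + 7 + 0 = 13.

13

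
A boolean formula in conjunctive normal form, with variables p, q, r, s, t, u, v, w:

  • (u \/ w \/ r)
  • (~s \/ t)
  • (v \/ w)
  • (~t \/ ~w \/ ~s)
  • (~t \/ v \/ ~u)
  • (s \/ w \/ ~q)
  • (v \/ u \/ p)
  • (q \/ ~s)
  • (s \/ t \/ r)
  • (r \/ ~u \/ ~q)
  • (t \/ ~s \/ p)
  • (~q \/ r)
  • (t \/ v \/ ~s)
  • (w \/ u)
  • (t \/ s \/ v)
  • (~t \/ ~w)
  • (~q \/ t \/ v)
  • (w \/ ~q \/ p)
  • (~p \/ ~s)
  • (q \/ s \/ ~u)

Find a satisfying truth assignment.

p = T  q = T  r = T  s = F  t = F  u = F  v = T  w = T

Check each clause:
  1. (u \/ w \/ r) — w is true.
  2. (t \/ ~s) — ~s is true.
  3. (v \/ w) — w is true.
  4. (~s \/ ~w \/ ~t) — ~t is true.
  5. (~u \/ ~t \/ v) — ~u is true.
  6. (~q \/ s \/ w) — w is true.
  7. (v \/ p \/ u) — p is true.
  8. (~s \/ q) — q is true.
  9. (t \/ r \/ s) — r is true.
  10. (r \/ ~u \/ ~q) — ~u is true.
  11. (t \/ ~s \/ p) — p is true.
  12. (r \/ ~q) — r is true.
  13. (t \/ ~s \/ v) — ~s is true.
  14. (u \/ w) — w is true.
  15. (t \/ s \/ v) — v is true.
  16. (~t \/ ~w) — ~t is true.
  17. (v \/ ~q \/ t) — v is true.
  18. (p \/ w \/ ~q) — w is true.
  19. (~s \/ ~p) — ~s is true.
  20. (s \/ ~u \/ q) — q is true.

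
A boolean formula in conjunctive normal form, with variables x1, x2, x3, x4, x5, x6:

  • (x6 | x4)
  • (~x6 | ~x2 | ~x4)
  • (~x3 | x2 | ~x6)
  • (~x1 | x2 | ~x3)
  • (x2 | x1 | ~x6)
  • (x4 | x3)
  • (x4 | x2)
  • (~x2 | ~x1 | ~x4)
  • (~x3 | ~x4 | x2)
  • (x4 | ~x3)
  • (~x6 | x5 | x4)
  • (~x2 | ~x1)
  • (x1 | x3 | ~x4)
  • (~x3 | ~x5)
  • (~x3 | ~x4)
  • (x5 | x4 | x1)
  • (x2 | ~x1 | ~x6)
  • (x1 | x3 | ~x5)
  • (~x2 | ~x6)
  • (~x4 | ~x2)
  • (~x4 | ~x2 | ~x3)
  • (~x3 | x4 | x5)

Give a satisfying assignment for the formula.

Branch on x1: take x1 = True.
  then x2 is forced to False.
  then x3 is forced to False.
  then x4 is forced to True.
  then x6 is forced to False.
x5 is now unconstrained; take x5 = False.

x1=T, x2=F, x3=F, x4=T, x5=F, x6=F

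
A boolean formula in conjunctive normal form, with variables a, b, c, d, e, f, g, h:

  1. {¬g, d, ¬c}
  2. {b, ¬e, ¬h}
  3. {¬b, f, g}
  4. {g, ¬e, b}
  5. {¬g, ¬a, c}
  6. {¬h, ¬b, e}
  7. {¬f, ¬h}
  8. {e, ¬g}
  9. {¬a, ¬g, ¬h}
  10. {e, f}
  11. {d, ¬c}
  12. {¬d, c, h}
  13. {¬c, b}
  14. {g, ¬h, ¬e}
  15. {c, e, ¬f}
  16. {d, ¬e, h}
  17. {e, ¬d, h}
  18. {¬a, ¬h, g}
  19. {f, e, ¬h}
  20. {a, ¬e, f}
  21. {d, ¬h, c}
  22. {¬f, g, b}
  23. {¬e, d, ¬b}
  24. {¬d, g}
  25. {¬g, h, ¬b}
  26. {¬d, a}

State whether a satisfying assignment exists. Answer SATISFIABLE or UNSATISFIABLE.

UNSATISFIABLE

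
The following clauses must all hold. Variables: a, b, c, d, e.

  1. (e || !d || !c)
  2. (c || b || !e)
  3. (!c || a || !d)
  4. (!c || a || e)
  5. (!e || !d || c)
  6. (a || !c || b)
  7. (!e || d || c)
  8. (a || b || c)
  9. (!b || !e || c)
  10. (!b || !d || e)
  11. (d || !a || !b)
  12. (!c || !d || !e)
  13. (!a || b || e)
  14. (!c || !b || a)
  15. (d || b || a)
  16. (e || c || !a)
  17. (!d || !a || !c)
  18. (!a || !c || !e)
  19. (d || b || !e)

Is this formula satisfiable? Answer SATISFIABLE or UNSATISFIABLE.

SATISFIABLE

Branch on a: take a = False.
Branch on b: take b = True.
  then c is forced to False.
  then e is forced to False.
  then d is forced to False.
Every clause has at least one true literal under this assignment.
So a = 0, b = 1, c = 0, d = 0, e = 0 is a satisfying assignment.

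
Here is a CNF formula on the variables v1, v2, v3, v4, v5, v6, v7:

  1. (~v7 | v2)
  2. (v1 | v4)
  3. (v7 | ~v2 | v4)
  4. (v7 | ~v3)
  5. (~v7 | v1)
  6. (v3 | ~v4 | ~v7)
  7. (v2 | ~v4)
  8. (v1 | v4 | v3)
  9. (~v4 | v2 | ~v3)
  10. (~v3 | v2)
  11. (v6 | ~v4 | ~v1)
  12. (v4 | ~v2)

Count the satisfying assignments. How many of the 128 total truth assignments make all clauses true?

12

Case analysis on v4 and v2:
  v4=T, v2=T: v5 free; 4 ways for (v1,v3,v6,v7) × 2^1 = 8.
  v4=T, v2=F: a clause becomes empty — 0.
  v4=F, v2=T: a clause becomes empty — 0.
  v4=F, v2=F: remaining (v1,v3,v5,v6,v7) ∈ {(T,F,F,F,F); (T,F,F,T,F); (T,F,T,F,F); (T,F,T,T,F)} — 4.
Total: 8 + 0 + 0 + 4 = 12.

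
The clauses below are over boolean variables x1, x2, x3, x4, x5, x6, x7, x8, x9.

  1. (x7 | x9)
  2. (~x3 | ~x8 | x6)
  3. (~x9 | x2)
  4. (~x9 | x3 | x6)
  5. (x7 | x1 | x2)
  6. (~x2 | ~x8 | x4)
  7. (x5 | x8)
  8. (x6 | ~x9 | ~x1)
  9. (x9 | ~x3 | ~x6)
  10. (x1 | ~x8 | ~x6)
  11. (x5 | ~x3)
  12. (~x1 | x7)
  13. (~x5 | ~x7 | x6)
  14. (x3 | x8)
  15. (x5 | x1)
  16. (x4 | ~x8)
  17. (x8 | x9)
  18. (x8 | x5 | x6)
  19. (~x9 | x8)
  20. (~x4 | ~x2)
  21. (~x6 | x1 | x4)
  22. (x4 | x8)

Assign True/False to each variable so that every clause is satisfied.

x1=T, x2=F, x3=F, x4=T, x5=F, x6=T, x7=T, x8=T, x9=F

Check each clause:
  1. (x9 | x7) — x7 is true.
  2. (~x8 | ~x3 | x6) — ~x3 is true.
  3. (x2 | ~x9) — ~x9 is true.
  4. (~x9 | x3 | x6) — x6 is true.
  5. (x1 | x7 | x2) — x1 is true.
  6. (~x2 | ~x8 | x4) — x4 is true.
  7. (x5 | x8) — x8 is true.
  8. (x6 | ~x9 | ~x1) — ~x9 is true.
  9. (~x6 | x9 | ~x3) — ~x3 is true.
  10. (~x6 | ~x8 | x1) — x1 is true.
  11. (~x3 | x5) — ~x3 is true.
  12. (x7 | ~x1) — x7 is true.
  13. (~x7 | ~x5 | x6) — ~x5 is true.
  14. (x3 | x8) — x8 is true.
  15. (x5 | x1) — x1 is true.
  16. (~x8 | x4) — x4 is true.
  17. (x9 | x8) — x8 is true.
  18. (x8 | x6 | x5) — x8 is true.
  19. (~x9 | x8) — x8 is true.
  20. (~x4 | ~x2) — ~x2 is true.
  21. (~x6 | x1 | x4) — x1 is true.
  22. (x4 | x8) — x8 is true.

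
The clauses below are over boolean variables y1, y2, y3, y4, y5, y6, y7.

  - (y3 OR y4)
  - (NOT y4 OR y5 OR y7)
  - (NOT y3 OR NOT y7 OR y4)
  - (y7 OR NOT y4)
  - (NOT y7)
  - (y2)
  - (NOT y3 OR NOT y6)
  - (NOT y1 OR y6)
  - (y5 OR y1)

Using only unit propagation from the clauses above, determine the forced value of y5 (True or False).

Unit clause (NOT y7) sets y7 = False.
From (y7 OR NOT y4) and y7 = False: y4 = False.
(y4 OR y3): since y4 = False, the clause reduces to (y3). y3 = True.
(y2) is a unit clause: y2 = True.
(NOT y6 OR NOT y3) with y3 = True leaves only NOT y6, so y6 = False.
From (NOT y1 OR y6) and y6 = False: y1 = False.
In (y1 OR y5), y1 is now false; y5 must hold, so y5 = True.

True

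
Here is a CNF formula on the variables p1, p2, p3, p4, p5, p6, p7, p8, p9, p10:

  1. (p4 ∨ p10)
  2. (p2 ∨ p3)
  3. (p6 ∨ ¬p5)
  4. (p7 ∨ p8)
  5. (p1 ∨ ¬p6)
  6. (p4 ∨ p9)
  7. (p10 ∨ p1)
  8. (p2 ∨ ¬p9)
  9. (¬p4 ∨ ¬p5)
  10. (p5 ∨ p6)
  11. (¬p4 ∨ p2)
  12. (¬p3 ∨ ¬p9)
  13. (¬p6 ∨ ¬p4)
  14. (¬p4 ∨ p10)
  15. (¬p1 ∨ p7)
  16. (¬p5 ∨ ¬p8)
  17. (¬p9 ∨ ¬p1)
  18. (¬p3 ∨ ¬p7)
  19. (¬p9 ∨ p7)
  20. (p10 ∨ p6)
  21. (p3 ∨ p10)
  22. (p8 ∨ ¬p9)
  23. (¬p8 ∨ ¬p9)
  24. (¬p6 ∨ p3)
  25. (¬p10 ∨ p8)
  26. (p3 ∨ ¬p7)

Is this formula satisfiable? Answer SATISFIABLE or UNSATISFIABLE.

p9 = True:
  propagation gives p2=True, p3=False, p1=False, p6=False; an empty clause results — contradiction.
p9 = False:
  propagation gives p4=True, p5=False, p6=True; an empty clause results — contradiction.
Every branch closes, so no satisfying assignment exists.

UNSATISFIABLE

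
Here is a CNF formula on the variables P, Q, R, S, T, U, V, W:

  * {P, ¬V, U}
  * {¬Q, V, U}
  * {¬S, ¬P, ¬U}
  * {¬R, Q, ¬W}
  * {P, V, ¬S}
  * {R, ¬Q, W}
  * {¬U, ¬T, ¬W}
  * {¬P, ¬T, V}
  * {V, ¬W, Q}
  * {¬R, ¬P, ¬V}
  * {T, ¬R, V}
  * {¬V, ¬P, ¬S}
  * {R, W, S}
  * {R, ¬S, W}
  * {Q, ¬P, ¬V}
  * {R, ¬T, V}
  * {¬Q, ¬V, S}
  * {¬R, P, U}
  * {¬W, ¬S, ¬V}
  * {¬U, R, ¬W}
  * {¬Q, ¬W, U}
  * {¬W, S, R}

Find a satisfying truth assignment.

P=False  Q=True  R=True  S=True  T=True  U=True  V=True  W=False

Check each clause:
  1. {¬V, P, U} — U is true.
  2. {U, ¬Q, V} — V is true.
  3. {¬S, ¬U, ¬P} — ¬P is true.
  4. {Q, ¬R, ¬W} — ¬W is true.
  5. {¬S, V, P} — V is true.
  6. {R, ¬Q, W} — R is true.
  7. {¬U, ¬T, ¬W} — ¬W is true.
  8. {V, ¬P, ¬T} — ¬P is true.
  9. {V, Q, ¬W} — ¬W is true.
  10. {¬R, ¬P, ¬V} — ¬P is true.
  11. {T, ¬R, V} — T is true.
  12. {¬V, ¬S, ¬P} — ¬P is true.
  13. {W, S, R} — R is true.
  14. {R, W, ¬S} — R is true.
  15. {Q, ¬V, ¬P} — Q is true.
  16. {¬T, V, R} — R is true.
  17. {¬Q, ¬V, S} — S is true.
  18. {U, P, ¬R} — U is true.
  19. {¬S, ¬W, ¬V} — ¬W is true.
  20. {R, ¬U, ¬W} — ¬W is true.
  21. {¬Q, ¬W, U} — ¬W is true.
  22. {¬W, R, S} — ¬W is true.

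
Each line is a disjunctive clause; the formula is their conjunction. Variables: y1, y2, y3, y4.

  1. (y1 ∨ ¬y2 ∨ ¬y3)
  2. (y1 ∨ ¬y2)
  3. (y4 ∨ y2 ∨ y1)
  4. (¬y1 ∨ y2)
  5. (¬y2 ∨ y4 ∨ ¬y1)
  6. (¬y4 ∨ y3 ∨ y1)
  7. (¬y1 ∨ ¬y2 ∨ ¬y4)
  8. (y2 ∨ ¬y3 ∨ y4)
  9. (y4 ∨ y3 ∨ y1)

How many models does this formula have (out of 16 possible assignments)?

1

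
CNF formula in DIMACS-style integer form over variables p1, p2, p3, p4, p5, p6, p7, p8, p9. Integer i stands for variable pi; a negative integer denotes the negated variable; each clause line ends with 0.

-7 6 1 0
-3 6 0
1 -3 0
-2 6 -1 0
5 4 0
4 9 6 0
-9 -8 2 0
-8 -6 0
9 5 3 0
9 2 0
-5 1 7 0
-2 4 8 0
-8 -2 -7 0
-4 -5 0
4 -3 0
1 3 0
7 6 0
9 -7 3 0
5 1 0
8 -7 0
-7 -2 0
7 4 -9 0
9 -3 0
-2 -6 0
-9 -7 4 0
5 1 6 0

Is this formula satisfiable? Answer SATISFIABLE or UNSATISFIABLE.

SATISFIABLE

Set p1 = True and propagate.
Try p2 = False.
  then p9 is forced to True.
  then p8 is forced to False.
  then p7 is forced to False.
  then p6 is forced to True.
  then p4 is forced to True.
  then p5 is forced to False.
p3 is now unconstrained; take p3 = True.
Every clause has at least one true literal under this assignment.
So p1 = True, p2 = False, p3 = True, p4 = True, p5 = False, p6 = True, p7 = False, p8 = False, p9 = True is a satisfying assignment.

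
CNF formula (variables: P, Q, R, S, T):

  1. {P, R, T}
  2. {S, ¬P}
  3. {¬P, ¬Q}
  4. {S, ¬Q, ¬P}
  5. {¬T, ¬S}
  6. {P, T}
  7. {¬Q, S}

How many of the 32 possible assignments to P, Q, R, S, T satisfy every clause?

Satisfying assignments:
  P=0 Q=0 R=0 S=0 T=1
  P=0 Q=0 R=1 S=0 T=1
  P=1 Q=0 R=0 S=1 T=0
  P=1 Q=0 R=1 S=1 T=0
Count: 4.

4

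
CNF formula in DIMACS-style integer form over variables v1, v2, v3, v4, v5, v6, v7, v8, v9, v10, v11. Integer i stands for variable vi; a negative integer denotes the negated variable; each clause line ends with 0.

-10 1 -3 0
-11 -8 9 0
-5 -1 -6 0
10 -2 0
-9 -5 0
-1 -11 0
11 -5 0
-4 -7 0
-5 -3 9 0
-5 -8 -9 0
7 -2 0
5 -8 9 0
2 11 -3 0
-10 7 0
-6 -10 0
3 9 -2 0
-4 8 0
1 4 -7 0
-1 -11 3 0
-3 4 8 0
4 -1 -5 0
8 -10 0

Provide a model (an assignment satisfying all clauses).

Branch on v1: take v1 = False.
For the remaining variables, v2 = False, v3 = True, v4 = False, v5 = False, v6 = True, v7 = False, v8 = True, v9 = True, v10 = False, v11 = True works.
Every clause has at least one true literal under this assignment.

v1=F  v2=F  v3=T  v4=F  v5=F  v6=T  v7=F  v8=T  v9=T  v10=F  v11=T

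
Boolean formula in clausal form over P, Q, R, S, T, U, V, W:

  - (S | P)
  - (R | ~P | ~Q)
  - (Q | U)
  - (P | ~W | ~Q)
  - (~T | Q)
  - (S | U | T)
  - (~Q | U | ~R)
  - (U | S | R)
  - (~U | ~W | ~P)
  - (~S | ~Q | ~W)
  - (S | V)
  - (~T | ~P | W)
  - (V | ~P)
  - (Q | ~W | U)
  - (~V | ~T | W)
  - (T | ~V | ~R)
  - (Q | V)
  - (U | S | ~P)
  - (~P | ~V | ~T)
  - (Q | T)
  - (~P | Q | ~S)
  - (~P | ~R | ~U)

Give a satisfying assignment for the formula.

P=F  Q=T  R=F  S=T  T=F  U=T  V=T  W=F

Try P = False.
  then S is forced to True.
Branch on Q: take Q = True.
  then W is forced to False.
Try R = False.
For the remaining variables, T = False, U = True, V = True works.
Every clause has at least one true literal under this assignment.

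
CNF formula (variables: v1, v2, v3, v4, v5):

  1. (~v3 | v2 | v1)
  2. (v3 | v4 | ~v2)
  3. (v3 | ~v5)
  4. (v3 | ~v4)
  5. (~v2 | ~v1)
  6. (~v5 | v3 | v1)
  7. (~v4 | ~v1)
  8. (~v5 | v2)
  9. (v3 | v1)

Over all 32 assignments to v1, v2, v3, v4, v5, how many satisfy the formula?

The models are:
  v1=0 v2=1 v3=1 v4=0 v5=0
  v1=0 v2=1 v3=1 v4=0 v5=1
  v1=0 v2=1 v3=1 v4=1 v5=0
  v1=0 v2=1 v3=1 v4=1 v5=1
  v1=1 v2=0 v3=0 v4=0 v5=0
  v1=1 v2=0 v3=1 v4=0 v5=0
Count: 6.

6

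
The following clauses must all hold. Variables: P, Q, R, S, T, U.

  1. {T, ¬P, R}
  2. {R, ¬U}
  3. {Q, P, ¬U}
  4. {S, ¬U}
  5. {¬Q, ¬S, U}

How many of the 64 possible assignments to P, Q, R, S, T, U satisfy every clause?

27

Split on U, then P.
  U=T, P=T: remaining (Q,R,S,T) ∈ {(F,T,T,F); (F,T,T,T); (T,T,T,F); (T,T,T,T)} — 4.
  U=T, P=F: remaining (Q,R,S,T) ∈ {(T,T,T,F); (T,T,T,T)} — 2.
  U=F, P=T: 9 of the 16 assignments to (Q,R,S,T) work.
  U=F, P=F: R, T free; 3 ways for (Q,S) × 2^2 = 12.
Total: 4 + 2 + 9 + 12 = 27.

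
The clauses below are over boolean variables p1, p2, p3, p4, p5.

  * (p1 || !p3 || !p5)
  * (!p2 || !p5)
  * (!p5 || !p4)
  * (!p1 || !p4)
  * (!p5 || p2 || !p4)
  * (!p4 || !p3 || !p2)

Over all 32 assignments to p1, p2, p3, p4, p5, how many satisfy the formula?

Split on p4, then p5.
  p4=T, p5=T: a clause becomes empty — 0.
  p4=T, p5=F: remaining (p1,p2,p3) ∈ {(F,F,F); (F,F,T); (F,T,F)} — 3.
  p4=F, p5=T: remaining (p1,p2,p3) ∈ {(F,F,F); (T,F,F); (T,F,T)} — 3.
  p4=F, p5=F: p1, p2, p3 free → 2^3 = 8.
Total: 0 + 3 + 3 + 8 = 14.

14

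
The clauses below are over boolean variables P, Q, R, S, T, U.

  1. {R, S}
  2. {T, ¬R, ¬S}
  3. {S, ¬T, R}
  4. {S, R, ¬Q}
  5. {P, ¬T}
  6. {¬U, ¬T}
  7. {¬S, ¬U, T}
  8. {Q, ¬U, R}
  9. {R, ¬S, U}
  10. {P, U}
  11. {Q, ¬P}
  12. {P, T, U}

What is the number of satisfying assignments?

6

Satisfying assignments:
  P=F Q=F R=T S=F T=F U=T
  P=F Q=T R=T S=F T=F U=T
  P=T Q=T R=T S=F T=F U=F
  P=T Q=T R=T S=F T=F U=T
  P=T Q=T R=T S=F T=T U=F
  P=T Q=T R=T S=T T=T U=F
That's 6 in total.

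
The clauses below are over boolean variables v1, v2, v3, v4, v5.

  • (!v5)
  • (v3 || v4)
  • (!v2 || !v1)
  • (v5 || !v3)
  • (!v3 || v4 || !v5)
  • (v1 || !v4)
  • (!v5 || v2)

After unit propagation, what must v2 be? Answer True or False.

False

Unit clause (!v5) sets v5 = False.
In (v5 || !v3), v5 is now false; !v3 must hold, so v3 = False.
(v4 || v3) with v3 = False leaves only v4, so v4 = True.
(!v4 || v1): since v4 = True, the clause reduces to (v1). v1 = True.
(!v1 || !v2): since v1 = True, the clause reduces to (!v2). v2 = False.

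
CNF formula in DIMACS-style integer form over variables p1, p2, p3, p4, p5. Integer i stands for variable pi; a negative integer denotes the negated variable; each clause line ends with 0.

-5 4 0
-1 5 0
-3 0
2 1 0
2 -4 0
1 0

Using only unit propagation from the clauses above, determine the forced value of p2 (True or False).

True

(NOT p3) stands alone — p3 = False.
Unit clause (p1) sets p1 = True.
(p5 OR NOT p1): since p1 = True, the clause reduces to (p5). p5 = True.
(p4 OR NOT p5) with p5 = True leaves only p4, so p4 = True.
(p2 OR NOT p4) with p4 = True leaves only p2, so p2 = True.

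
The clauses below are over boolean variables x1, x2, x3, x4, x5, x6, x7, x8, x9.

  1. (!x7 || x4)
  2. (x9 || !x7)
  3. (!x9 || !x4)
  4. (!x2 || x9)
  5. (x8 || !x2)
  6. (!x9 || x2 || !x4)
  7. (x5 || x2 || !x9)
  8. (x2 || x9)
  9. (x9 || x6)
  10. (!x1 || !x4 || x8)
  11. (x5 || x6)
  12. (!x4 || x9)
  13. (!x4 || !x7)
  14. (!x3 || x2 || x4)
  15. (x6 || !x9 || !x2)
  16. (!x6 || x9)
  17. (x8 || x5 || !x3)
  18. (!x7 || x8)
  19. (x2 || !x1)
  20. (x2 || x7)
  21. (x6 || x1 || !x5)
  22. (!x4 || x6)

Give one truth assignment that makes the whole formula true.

x1=True  x2=True  x3=False  x4=False  x5=False  x6=True  x7=False  x8=True  x9=True

Check each clause:
  1. (x4 || !x7) — !x7 is true.
  2. (!x7 || x9) — !x7 is true.
  3. (!x9 || !x4) — !x4 is true.
  4. (!x2 || x9) — x9 is true.
  5. (!x2 || x8) — x8 is true.
  6. (!x9 || x2 || !x4) — x2 is true.
  7. (x2 || !x9 || x5) — x2 is true.
  8. (x9 || x2) — x9 is true.
  9. (x6 || x9) — x9 is true.
  10. (x8 || !x1 || !x4) — x8 is true.
  11. (x6 || x5) — x6 is true.
  12. (!x4 || x9) — x9 is true.
  13. (!x4 || !x7) — !x7 is true.
  14. (!x3 || x4 || x2) — x2 is true.
  15. (!x9 || !x2 || x6) — x6 is true.
  16. (x9 || !x6) — x9 is true.
  17. (x8 || x5 || !x3) — x8 is true.
  18. (x8 || !x7) — x8 is true.
  19. (!x1 || x2) — x2 is true.
  20. (x2 || x7) — x2 is true.
  21. (x1 || x6 || !x5) — x1 is true.
  22. (!x4 || x6) — !x4 is true.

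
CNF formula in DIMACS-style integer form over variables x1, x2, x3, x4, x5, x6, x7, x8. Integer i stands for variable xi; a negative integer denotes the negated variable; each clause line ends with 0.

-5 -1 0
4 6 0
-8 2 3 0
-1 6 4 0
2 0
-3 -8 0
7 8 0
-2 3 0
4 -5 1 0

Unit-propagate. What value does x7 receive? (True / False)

(x2) stands alone — x2 = True.
(x3 OR NOT x2) with x2 = True leaves only x3, so x3 = True.
(NOT x8 OR NOT x3): since x3 = True, the clause reduces to (NOT x8). x8 = False.
(x8 OR x7) with x8 = False leaves only x7, so x7 = True.

True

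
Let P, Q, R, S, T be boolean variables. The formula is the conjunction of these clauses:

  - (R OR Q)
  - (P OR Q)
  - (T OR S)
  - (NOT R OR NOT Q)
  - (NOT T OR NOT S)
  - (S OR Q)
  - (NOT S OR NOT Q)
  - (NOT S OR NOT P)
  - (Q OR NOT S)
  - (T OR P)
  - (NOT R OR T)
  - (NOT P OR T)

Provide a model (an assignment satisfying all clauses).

P=True, Q=True, R=False, S=False, T=True

Check each clause:
  1. (R OR Q) — Q is true.
  2. (Q OR P) — P is true.
  3. (S OR T) — T is true.
  4. (NOT R OR NOT Q) — NOT R is true.
  5. (NOT T OR NOT S) — NOT S is true.
  6. (Q OR S) — Q is true.
  7. (NOT S OR NOT Q) — NOT S is true.
  8. (NOT S OR NOT P) — NOT S is true.
  9. (Q OR NOT S) — Q is true.
  10. (T OR P) — P is true.
  11. (NOT R OR T) — NOT R is true.
  12. (T OR NOT P) — T is true.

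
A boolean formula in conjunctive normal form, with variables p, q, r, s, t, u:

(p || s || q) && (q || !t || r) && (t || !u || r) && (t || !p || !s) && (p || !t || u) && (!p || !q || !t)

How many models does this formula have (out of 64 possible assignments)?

24

Case analysis on t and p:
  t=T, p=T: remaining (q,r,s,u) ∈ {(F,T,F,F); (F,T,F,T); (F,T,T,F); (F,T,T,T)} — 4.
  t=T, p=F: 5 of the 16 assignments to (q,r,s,u) work.
  t=F, p=T: q free; 3 ways for (r,s,u) × 2^1 = 6.
  t=F, p=F: 9 of the 16 assignments to (q,r,s,u) work.
Total: 4 + 5 + 6 + 9 = 24.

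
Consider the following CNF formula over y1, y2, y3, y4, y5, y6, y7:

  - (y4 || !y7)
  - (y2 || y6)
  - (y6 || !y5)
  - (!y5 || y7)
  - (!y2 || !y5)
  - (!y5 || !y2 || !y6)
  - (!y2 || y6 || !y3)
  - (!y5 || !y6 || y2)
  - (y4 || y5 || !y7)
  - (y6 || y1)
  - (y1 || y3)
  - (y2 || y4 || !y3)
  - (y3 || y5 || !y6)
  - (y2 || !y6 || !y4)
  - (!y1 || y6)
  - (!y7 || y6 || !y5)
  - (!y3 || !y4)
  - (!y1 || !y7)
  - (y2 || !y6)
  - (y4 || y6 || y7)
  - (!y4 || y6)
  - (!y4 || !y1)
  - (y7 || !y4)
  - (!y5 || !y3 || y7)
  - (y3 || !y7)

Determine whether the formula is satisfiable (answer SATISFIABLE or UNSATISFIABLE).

SATISFIABLE

Set y1 = True and propagate.
  then y6 is forced to True.
  then y7 is forced to False.
  then y5 is forced to False.
  then y3 is forced to True.
  then y4 is forced to False.
  then y2 is forced to True.
Every clause has at least one true literal under this assignment.
So y1 = True, y2 = True, y3 = True, y4 = False, y5 = False, y6 = True, y7 = False is a satisfying assignment.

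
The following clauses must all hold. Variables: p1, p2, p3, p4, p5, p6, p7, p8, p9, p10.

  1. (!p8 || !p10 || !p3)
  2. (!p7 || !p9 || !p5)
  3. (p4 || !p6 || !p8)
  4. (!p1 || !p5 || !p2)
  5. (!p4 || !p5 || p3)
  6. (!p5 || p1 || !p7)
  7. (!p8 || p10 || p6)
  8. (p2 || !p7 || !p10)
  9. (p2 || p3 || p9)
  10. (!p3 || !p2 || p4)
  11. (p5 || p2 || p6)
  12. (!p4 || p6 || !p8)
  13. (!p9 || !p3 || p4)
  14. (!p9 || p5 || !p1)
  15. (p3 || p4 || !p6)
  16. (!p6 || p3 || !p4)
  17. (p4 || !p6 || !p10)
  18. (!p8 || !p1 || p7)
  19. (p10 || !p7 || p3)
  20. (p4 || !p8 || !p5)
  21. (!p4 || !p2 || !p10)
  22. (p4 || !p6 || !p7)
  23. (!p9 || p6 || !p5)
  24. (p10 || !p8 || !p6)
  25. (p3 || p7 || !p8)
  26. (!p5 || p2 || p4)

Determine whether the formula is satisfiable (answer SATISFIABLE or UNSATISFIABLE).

SATISFIABLE

Pure literal: p8 appears only negated; assign p8 = False.
Try p1 = False.
The remaining clauses are satisfied by p2 = False, p3 = True, p4 = True, p5 = True, p6 = True, p7 = False, p9 = False, p10 = True.
Every clause has at least one true literal under this assignment.
So p1 = F  p2 = F  p3 = T  p4 = T  p5 = T  p6 = T  p7 = F  p8 = F  p9 = F  p10 = T is a satisfying assignment.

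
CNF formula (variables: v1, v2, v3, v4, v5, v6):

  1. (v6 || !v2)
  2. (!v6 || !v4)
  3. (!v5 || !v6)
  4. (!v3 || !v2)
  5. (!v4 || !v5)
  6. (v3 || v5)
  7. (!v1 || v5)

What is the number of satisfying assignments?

7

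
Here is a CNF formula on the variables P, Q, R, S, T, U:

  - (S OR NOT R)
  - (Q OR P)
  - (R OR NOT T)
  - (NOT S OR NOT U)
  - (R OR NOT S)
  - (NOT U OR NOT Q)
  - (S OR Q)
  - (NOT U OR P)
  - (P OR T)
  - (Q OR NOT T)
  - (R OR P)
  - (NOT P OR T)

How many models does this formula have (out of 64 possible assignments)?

The models are:
  P=F Q=T R=T S=T T=T U=F
  P=T Q=T R=T S=T T=T U=F
Count: 2.

2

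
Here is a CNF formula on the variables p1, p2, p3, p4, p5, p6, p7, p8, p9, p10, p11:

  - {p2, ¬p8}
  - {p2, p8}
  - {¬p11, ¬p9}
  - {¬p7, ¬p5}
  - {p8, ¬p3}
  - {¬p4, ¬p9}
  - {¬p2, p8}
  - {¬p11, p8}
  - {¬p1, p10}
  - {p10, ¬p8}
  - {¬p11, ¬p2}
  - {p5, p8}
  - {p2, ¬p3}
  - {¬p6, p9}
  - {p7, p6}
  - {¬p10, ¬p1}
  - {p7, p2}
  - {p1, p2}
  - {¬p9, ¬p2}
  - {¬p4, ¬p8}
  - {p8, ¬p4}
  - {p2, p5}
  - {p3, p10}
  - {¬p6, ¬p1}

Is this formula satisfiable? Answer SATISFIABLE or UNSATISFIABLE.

SATISFIABLE

Pure literal: p4 appears only negated; assign p4 = False.
Pure literal: p11 appears only negated; assign p11 = False.
Try p1 = False.
  then p2 is forced to True.
  then p8 is forced to True.
  then p10 is forced to True.
  then p9 is forced to False.
  then p6 is forced to False.
  then p7 is forced to True.
  then p5 is forced to False.
p3 is now unconstrained; take p3 = True.
So p1=F, p2=T, p3=T, p4=F, p5=F, p6=F, p7=T, p8=T, p9=F, p10=T, p11=F is a satisfying assignment.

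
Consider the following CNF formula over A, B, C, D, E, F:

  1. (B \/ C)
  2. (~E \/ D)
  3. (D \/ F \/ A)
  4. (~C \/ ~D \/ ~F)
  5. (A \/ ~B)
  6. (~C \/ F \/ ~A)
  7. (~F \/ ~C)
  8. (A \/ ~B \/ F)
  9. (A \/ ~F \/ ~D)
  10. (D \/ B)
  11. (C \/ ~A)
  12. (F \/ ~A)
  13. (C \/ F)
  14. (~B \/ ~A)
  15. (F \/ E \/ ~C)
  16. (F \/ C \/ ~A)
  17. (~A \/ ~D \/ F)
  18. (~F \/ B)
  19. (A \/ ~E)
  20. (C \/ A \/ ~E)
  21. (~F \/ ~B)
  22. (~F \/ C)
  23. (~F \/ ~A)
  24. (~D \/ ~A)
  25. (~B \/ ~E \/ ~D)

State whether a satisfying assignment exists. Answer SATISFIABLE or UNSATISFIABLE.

F = True:
  propagation gives C=False; an empty clause results — contradiction.
F = False:
  propagation gives A=False, D=True, B=False, C=True; an empty clause results — contradiction.
Every branch closes, so no satisfying assignment exists.

UNSATISFIABLE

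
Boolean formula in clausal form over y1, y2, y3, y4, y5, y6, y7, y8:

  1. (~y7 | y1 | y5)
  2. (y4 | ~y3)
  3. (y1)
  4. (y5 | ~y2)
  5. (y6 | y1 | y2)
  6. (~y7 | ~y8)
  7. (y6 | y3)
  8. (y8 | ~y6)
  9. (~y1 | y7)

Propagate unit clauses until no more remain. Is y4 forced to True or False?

True

Unit clause (y1) sets y1 = True.
From (y7 | ~y1) and y1 = True: y7 = True.
From (~y8 | ~y7) and y7 = True: y8 = False.
(y8 | ~y6): since y8 = False, the clause reduces to (~y6). y6 = False.
In (y6 | y3), y6 is now false; y3 must hold, so y3 = True.
(y4 | ~y3): since y3 = True, the clause reduces to (y4). y4 = True.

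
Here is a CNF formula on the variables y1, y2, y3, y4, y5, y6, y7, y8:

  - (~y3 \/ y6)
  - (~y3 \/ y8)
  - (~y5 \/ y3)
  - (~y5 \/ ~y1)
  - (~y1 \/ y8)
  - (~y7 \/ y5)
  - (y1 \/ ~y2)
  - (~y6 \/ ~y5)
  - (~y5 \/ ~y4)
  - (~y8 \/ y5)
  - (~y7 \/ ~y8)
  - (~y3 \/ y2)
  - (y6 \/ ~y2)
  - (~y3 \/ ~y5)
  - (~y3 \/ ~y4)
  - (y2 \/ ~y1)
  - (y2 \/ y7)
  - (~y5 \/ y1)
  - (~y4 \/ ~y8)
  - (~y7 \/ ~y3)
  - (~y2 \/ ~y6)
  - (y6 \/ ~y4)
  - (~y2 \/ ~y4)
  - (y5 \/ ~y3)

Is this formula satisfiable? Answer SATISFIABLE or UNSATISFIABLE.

y5 = True:
  propagation gives y3=True; an empty clause results — contradiction.
y5 = False:
  propagation gives y7=False, y8=False, y3=False, y1=False; an empty clause results — contradiction.
Every branch closes, so no satisfying assignment exists.

UNSATISFIABLE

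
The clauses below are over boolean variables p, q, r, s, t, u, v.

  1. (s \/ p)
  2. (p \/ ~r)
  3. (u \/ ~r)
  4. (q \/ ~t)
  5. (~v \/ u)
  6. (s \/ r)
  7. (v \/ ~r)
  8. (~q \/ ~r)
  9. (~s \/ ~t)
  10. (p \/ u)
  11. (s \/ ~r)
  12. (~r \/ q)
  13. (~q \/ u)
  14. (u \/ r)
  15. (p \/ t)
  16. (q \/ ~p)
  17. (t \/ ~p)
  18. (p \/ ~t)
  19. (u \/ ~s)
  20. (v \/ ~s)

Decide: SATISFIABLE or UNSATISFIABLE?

UNSATISFIABLE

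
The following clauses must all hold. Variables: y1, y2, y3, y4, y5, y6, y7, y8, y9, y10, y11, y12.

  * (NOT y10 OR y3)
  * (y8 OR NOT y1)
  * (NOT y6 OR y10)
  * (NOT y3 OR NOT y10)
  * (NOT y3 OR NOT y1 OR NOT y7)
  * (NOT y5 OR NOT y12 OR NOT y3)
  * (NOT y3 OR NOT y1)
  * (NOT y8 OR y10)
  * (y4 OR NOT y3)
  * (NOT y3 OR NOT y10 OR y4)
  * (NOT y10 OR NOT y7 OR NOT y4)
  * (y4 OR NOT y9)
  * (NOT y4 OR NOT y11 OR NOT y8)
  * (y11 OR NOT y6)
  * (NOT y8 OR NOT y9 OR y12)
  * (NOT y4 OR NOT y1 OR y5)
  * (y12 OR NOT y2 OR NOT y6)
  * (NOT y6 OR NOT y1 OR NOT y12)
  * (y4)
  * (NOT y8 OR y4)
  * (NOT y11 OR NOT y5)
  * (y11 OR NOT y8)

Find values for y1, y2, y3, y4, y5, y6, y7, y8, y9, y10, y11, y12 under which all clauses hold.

y1=False, y2=False, y3=True, y4=True, y5=True, y6=False, y7=False, y8=False, y9=True, y10=False, y11=False, y12=False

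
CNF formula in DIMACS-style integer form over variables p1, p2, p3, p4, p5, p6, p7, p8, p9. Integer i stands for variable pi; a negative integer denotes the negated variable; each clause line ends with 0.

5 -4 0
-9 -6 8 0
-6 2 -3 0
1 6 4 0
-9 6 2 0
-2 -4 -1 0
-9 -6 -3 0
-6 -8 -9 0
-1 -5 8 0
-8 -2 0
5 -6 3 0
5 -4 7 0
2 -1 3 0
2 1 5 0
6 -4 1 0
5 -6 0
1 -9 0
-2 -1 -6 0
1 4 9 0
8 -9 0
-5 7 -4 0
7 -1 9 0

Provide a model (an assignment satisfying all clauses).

p1=T, p2=T, p3=F, p4=F, p5=F, p6=F, p7=T, p8=F, p9=F

Check each clause:
  1. {p5, ¬p4} — ¬p4 is true.
  2. {¬p9, ¬p6, p8} — ¬p6 is true.
  3. {¬p3, p2, ¬p6} — p2 is true.
  4. {p1, p4, p6} — p1 is true.
  5. {p2, ¬p9, p6} — p2 is true.
  6. {¬p4, ¬p1, ¬p2} — ¬p4 is true.
  7. {¬p6, ¬p9, ¬p3} — ¬p6 is true.
  8. {¬p9, ¬p6, ¬p8} — ¬p8 is true.
  9. {p8, ¬p5, ¬p1} — ¬p5 is true.
  10. {¬p2, ¬p8} — ¬p8 is true.
  11. {¬p6, p5, p3} — ¬p6 is true.
  12. {p5, p7, ¬p4} — ¬p4 is true.
  13. {p3, p2, ¬p1} — p2 is true.
  14. {p1, p2, p5} — p1 is true.
  15. {p6, ¬p4, p1} — p1 is true.
  16. {¬p6, p5} — ¬p6 is true.
  17. {p1, ¬p9} — p1 is true.
  18. {¬p2, ¬p1, ¬p6} — ¬p6 is true.
  19. {p9, p4, p1} — p1 is true.
  20. {¬p9, p8} — ¬p9 is true.
  21. {p7, ¬p5, ¬p4} — ¬p5 is true.
  22. {¬p1, p7, p9} — p7 is true.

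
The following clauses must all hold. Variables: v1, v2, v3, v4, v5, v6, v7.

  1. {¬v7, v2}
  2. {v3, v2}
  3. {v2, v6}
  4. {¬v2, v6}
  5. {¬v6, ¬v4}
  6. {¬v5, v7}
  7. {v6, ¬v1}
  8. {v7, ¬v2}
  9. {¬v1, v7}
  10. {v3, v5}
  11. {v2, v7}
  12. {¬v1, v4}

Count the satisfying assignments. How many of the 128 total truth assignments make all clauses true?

Satisfying assignments:
  v1=0 v2=1 v3=0 v4=0 v5=1 v6=1 v7=1
  v1=0 v2=1 v3=1 v4=0 v5=0 v6=1 v7=1
  v1=0 v2=1 v3=1 v4=0 v5=1 v6=1 v7=1
Count: 3.

3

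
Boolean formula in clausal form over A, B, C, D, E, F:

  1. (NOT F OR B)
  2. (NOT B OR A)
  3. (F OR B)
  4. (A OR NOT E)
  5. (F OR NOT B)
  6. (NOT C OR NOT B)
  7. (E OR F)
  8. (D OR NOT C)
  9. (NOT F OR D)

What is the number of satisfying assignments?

2

Satisfying assignments:
  A=1 B=1 C=0 D=1 E=0 F=1
  A=1 B=1 C=0 D=1 E=1 F=1
Count: 2.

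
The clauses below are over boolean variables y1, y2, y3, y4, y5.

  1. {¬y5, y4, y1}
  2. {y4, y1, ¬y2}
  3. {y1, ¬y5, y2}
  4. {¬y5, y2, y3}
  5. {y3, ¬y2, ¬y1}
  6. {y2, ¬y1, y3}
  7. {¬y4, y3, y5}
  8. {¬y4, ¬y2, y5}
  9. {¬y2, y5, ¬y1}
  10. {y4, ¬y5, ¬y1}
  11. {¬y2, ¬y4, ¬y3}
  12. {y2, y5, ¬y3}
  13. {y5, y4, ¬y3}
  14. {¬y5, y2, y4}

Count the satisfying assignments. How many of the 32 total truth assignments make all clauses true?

The models are:
  y1=0 y2=0 y3=0 y4=0 y5=0
  y1=0 y2=1 y3=0 y4=1 y5=1
  y1=1 y2=0 y3=1 y4=1 y5=1
Count: 3.

3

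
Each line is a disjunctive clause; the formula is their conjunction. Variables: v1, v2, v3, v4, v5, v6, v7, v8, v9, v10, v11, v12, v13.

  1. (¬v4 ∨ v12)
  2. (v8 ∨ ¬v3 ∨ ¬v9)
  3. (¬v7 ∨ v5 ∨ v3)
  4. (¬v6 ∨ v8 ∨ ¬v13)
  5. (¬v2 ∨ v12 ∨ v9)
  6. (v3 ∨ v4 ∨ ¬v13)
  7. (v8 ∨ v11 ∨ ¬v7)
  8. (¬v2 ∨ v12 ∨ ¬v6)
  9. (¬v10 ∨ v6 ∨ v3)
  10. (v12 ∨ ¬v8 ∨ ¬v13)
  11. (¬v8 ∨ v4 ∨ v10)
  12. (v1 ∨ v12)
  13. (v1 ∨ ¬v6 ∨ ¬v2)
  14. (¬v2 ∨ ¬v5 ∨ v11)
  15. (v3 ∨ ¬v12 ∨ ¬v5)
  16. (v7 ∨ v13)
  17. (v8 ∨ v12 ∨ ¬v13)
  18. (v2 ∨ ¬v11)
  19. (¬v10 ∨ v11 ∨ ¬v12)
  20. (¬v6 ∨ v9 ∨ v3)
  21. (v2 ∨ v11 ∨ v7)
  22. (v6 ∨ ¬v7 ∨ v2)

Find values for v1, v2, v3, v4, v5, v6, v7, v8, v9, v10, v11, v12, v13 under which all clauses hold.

v1=False, v2=True, v3=True, v4=False, v5=True, v6=False, v7=True, v8=True, v9=True, v10=True, v11=True, v12=True, v13=True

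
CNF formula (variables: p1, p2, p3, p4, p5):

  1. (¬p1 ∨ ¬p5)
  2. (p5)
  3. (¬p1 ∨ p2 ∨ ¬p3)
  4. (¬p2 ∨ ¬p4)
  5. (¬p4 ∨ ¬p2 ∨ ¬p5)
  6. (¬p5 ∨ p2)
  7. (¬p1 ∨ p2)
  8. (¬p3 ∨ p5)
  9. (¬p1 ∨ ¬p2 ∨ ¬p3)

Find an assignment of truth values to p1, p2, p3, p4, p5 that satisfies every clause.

p1=F, p2=T, p3=F, p4=F, p5=T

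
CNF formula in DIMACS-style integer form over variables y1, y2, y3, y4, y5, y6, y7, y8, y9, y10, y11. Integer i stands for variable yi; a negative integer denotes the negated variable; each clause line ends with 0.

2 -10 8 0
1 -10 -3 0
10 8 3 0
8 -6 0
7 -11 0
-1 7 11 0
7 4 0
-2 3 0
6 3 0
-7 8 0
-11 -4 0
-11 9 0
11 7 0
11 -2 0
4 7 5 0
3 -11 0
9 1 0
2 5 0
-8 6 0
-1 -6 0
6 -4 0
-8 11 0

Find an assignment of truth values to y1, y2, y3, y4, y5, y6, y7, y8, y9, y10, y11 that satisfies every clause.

y1=F, y2=T, y3=T, y4=F, y5=T, y6=T, y7=T, y8=T, y9=T, y10=F, y11=T

Check each clause:
  1. {y8, y2, ¬y10} — y8 is true.
  2. {¬y3, ¬y10, y1} — ¬y10 is true.
  3. {y10, y8, y3} — y8 is true.
  4. {¬y6, y8} — y8 is true.
  5. {¬y11, y7} — y7 is true.
  6. {¬y1, y7, y11} — y11 is true.
  7. {y4, y7} — y7 is true.
  8. {y3, ¬y2} — y3 is true.
  9. {y6, y3} — y3 is true.
  10. {¬y7, y8} — y8 is true.
  11. {¬y11, ¬y4} — ¬y4 is true.
  12. {y9, ¬y11} — y9 is true.
  13. {y11, y7} — y11 is true.
  14. {y11, ¬y2} — y11 is true.
  15. {y4, y7, y5} — y5 is true.
  16. {y3, ¬y11} — y3 is true.
  17. {y9, y1} — y9 is true.
  18. {y2, y5} — y2 is true.
  19. {¬y8, y6} — y6 is true.
  20. {¬y6, ¬y1} — ¬y1 is true.
  21. {y6, ¬y4} — ¬y4 is true.
  22. {y11, ¬y8} — y11 is true.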